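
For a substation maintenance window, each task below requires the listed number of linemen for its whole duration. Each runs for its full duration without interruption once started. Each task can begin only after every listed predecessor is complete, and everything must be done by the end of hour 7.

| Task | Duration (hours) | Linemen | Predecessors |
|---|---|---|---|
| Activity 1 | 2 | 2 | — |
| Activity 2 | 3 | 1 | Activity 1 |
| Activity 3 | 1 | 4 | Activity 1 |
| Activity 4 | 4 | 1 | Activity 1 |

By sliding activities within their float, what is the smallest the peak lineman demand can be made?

Early-start (Activity 1@1, Activity 2@3, Activity 3@3, Activity 4@3) gives peak 6: h1:2  h2:2  h3:6  h4:2  h5:2  h6:1  h7:0.
Shift Activity 3→7.
Schedule Activity 1@1, Activity 2@3, Activity 3@7, Activity 4@3: h1:2  h2:2  h3:2  h4:2  h5:2  h6:1  h7:4 — peak 4.

4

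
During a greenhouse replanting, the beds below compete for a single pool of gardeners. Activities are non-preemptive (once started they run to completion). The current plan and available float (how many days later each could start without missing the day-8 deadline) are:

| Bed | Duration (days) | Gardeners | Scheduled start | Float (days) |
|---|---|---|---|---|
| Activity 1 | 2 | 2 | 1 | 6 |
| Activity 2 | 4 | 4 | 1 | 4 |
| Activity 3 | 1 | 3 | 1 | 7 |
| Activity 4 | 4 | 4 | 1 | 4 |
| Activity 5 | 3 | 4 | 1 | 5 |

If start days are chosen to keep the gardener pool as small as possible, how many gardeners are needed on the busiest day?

8

Early-start (Activity 1@1, Activity 2@1, Activity 3@1, Activity 4@1, Activity 5@1) gives peak 17: d1:17  d2:14  d3:12  d4:8  d5:0  d6:0  d7:0  d8:0.
Shift Activity 3→3, Activity 4→4, Activity 5→5.
Schedule Activity 1@1, Activity 2@1, Activity 3@3, Activity 4@4, Activity 5@5: d1:6  d2:6  d3:7  d4:8  d5:8  d6:8  d7:8  d8:0 — peak 8.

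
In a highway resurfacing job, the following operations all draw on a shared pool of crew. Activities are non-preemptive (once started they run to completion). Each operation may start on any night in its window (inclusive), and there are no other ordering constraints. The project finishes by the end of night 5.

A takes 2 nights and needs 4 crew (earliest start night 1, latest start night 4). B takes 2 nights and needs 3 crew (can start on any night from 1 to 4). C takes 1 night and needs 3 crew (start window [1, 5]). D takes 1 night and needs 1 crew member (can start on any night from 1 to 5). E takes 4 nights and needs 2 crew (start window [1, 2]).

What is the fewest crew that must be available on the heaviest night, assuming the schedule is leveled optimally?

6

Early-start (A@1, B@1, C@1, D@1, E@1) gives peak 13: n1:13  n2:9  n3:2  n4:2  n5:0.
Shift B→3, C→5, E→2.
Schedule A@1, B@3, C@5, D@1, E@2: n1:5  n2:6  n3:5  n4:5  n5:5 — peak 6.
Total crew member-nights = 26 over 5 nights ⇒ peak ≥ ⌈26/5⌉ = 6, so 6 is optimal.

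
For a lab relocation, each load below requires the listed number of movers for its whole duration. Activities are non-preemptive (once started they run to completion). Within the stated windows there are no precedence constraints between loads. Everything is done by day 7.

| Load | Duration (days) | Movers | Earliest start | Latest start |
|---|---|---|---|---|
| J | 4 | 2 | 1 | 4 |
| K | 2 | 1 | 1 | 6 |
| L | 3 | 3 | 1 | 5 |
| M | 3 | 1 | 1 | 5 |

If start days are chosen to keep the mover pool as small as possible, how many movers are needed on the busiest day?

Early-start (J@1, K@1, L@1, M@1) gives peak 7: d1:7  d2:7  d3:6  d4:2  d5:0  d6:0  d7:0.
Shift L→5.
Schedule J@1, K@1, L@5, M@1: d1:4  d2:4  d3:3  d4:2  d5:3  d6:3  d7:3 — peak 4.
Total mover-days = 22 over 7 days ⇒ peak ≥ ⌈22/7⌉ = 4, so 4 is optimal.

4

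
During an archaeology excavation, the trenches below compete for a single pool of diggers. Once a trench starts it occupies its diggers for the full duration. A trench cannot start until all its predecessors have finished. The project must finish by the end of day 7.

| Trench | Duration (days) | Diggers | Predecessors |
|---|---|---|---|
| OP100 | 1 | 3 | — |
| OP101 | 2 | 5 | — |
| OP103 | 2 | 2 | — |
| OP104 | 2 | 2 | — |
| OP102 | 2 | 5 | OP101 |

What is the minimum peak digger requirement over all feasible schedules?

5

Early-start (OP100@1, OP101@1, OP103@1, OP104@1, OP102@3) gives peak 12: d1:12  d2:9  d3:5  d4:5  d5:0  d6:0  d7:0.
Shift OP101→2, OP103→4, OP104→4, OP102→6.
Schedule OP100@1, OP101@2, OP103@4, OP104@4, OP102@6: d1:3  d2:5  d3:5  d4:4  d5:4  d6:5  d7:5 — peak 5.
Total digger-days = 31 over 7 days ⇒ peak ≥ ⌈31/7⌉ = 5, so 5 is optimal.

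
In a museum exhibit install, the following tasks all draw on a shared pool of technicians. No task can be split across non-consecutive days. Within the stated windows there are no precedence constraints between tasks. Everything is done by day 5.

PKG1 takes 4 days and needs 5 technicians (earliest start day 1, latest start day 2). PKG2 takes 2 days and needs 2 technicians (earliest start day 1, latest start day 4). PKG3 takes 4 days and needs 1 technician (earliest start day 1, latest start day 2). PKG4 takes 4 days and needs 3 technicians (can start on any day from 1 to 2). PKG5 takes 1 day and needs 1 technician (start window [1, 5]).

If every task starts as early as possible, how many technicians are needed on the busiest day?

12

Early-start schedule: PKG1@1, PKG2@1, PKG3@1, PKG4@1, PKG5@1.
Load per day: day 1: 12, day 2: 11, day 3: 9, day 4: 9, day 5: 0.
Peak is 12.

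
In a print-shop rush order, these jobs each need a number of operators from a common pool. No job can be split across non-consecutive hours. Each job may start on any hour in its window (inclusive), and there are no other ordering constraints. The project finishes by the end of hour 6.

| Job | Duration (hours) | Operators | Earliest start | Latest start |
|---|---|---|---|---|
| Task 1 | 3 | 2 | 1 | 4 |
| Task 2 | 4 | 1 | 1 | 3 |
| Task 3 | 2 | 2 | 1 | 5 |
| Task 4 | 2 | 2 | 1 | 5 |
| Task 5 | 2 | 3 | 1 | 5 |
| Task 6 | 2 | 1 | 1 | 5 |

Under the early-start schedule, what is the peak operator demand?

11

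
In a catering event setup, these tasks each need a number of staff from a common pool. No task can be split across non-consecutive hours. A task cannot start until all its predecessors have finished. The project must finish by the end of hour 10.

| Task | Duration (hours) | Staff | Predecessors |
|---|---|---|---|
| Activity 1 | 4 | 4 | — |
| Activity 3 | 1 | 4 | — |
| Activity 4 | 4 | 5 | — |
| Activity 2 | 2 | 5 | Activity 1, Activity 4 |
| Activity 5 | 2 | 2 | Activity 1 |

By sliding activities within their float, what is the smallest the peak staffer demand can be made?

8

Early-start (Activity 1@1, Activity 3@1, Activity 4@1, Activity 2@5, Activity 5@5) gives peak 13: h1:13  h2:9  h3:9  h4:9  h5:7  h6:7  h7:0  h8:0  h9:0  h10:0.
Shift Activity 4→5, Activity 2→9.
Schedule Activity 1@1, Activity 3@1, Activity 4@5, Activity 2@9, Activity 5@5: h1:8  h2:4  h3:4  h4:4  h5:7  h6:7  h7:5  h8:5  h9:5  h10:5 — peak 8.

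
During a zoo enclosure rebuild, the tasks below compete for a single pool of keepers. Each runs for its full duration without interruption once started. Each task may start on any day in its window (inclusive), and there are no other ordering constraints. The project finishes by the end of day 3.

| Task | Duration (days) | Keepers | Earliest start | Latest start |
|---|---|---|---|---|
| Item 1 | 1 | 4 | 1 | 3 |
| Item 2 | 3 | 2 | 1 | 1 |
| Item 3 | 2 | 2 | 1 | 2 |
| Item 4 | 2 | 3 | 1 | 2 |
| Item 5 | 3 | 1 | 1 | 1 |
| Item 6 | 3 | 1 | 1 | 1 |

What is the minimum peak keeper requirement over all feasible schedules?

Early-start (Item 1@1, Item 2@1, Item 3@1, Item 4@1, Item 5@1, Item 6@1) gives peak 13: d1:13  d2:9  d3:4.
Shift Item 3→2, Item 4→2.
Schedule Item 1@1, Item 2@1, Item 3@2, Item 4@2, Item 5@1, Item 6@1: d1:8  d2:9  d3:9 — peak 9.
Total keeper-days = 26 over 3 days ⇒ peak ≥ ⌈26/3⌉ = 9, so 9 is optimal.

9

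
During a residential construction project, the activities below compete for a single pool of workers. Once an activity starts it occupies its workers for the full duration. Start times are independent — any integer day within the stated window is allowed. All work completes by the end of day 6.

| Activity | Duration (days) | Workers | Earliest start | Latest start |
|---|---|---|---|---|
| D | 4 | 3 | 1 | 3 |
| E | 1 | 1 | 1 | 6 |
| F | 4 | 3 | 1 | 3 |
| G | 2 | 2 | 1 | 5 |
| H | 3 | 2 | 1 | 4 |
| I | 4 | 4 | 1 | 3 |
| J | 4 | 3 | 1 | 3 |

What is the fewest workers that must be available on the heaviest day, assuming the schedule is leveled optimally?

15

Early-start (D@1, E@1, F@1, G@1, H@1, I@1, J@1) gives peak 18: d1:18  d2:17  d3:15  d4:13  d5:0  d6:0.
Shift J→3.
Schedule D@1, E@1, F@1, G@1, H@1, I@1, J@3: d1:15  d2:14  d3:15  d4:13  d5:3  d6:3 — peak 15.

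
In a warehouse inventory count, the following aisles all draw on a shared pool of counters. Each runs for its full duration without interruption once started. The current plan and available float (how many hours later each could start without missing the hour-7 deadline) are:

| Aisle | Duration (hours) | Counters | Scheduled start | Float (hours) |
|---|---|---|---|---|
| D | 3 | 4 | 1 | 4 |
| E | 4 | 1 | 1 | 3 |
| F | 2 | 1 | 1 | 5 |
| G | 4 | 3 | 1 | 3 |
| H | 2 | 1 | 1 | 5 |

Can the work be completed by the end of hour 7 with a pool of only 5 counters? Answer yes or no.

Schedule D@1, E@1, F@4, G@4, H@5: h1:5  h2:5  h3:5  h4:5  h5:5  h6:4  h7:3 — peak 5 ≤ 5.

yes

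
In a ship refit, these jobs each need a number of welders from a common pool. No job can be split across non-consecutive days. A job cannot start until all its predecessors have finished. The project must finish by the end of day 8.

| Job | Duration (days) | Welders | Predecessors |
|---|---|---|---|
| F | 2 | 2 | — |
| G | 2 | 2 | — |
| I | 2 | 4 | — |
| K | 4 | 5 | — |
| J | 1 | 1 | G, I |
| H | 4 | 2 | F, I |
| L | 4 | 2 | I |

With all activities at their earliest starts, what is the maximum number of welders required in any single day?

Early-start schedule: F@1, G@1, I@1, K@1, J@3, H@3, L@3.
Load per day: day 1: 13, day 2: 13, day 3: 10, day 4: 9, day 5: 4, day 6: 4, day 7: 0, day 8: 0.
Peak is 13.

13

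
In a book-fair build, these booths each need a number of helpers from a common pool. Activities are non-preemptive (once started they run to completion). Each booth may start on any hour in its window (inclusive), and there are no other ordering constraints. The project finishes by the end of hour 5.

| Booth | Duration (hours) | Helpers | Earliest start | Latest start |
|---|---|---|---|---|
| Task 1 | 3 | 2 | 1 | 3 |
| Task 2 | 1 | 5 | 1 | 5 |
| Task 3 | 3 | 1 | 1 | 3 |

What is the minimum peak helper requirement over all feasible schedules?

5

Early-start (Task 1@1, Task 2@1, Task 3@1) gives peak 8: h1:8  h2:3  h3:3  h4:0  h5:0.
Shift Task 2→4.
Schedule Task 1@1, Task 2@4, Task 3@1: h1:3  h2:3  h3:3  h4:5  h5:0 — peak 5.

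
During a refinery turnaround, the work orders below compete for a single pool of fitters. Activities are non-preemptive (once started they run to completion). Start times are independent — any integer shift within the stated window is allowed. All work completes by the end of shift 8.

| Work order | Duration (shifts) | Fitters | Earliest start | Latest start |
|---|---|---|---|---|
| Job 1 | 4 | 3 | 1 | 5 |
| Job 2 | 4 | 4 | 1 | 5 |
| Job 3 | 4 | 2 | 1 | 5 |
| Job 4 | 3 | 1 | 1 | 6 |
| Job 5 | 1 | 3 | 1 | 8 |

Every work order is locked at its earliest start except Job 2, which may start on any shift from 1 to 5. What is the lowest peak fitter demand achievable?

Job 2@1: s1:13  s2:10  s3:10  s4:9  s5:0  s6:0  s7:0  s8:0 → peak 13
Job 2@2: s1:9  s2:10  s3:10  s4:9  s5:4  s6:0  s7:0  s8:0 → peak 10
Job 2@3: s1:9  s2:6  s3:10  s4:9  s5:4  s6:4  s7:0  s8:0 → peak 10
Job 2@4: s1:9  s2:6  s3:6  s4:9  s5:4  s6:4  s7:4  s8:0 → peak 9
Job 2@5: s1:9  s2:6  s3:6  s4:5  s5:4  s6:4  s7:4  s8:4 → peak 9
Best is Job 2@4, peak 9.

9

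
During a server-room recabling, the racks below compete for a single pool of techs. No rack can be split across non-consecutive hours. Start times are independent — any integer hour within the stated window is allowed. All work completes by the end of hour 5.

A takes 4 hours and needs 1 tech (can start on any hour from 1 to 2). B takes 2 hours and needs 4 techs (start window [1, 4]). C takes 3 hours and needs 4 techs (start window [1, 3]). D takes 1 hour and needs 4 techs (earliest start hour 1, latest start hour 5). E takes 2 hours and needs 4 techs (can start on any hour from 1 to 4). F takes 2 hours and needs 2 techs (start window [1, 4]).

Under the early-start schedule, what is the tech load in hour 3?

5

At early start, hour 3 has: A, C.
Demand: 1 + 4 = 5.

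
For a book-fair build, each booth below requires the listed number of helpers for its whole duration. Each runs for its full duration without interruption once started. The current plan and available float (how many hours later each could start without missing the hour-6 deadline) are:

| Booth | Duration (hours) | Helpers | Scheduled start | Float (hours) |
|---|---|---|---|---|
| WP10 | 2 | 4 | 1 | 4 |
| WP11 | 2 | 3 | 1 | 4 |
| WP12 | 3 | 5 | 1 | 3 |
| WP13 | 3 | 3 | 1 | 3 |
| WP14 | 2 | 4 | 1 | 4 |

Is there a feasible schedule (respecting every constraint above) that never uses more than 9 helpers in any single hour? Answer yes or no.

yes

Schedule WP10@1, WP11@3, WP12@1, WP13@4, WP14@5: h1:9  h2:9  h3:8  h4:6  h5:7  h6:7 — peak 9 ≤ 9.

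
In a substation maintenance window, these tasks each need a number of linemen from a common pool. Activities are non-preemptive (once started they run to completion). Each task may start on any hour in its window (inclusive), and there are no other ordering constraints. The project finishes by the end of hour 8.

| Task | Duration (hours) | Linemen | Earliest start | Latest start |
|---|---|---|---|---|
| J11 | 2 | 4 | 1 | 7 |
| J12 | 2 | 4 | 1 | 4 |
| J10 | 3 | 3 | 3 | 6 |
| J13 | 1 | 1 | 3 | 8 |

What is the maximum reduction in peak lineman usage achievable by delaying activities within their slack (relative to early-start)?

4

Early-start peak: h1:8  h2:8  h3:4  h4:3  h5:3  h6:0  h7:0  h8:0 ⇒ 8.
Leveled (J11@1, J12@3, J10@5, J13@5): h1:4  h2:4  h3:4  h4:4  h5:4  h6:3  h7:3  h8:0 ⇒ 4.
Reduction 8 − 4 = 4.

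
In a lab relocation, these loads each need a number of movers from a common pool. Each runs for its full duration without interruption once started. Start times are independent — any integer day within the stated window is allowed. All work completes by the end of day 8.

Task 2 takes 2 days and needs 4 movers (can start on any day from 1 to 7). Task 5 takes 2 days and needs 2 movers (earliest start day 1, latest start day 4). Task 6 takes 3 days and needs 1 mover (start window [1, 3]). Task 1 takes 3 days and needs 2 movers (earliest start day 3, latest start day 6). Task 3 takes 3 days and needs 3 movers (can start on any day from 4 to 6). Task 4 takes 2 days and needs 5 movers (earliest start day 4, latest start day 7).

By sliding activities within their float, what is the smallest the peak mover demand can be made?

6

Early-start (Task 2@1, Task 5@1, Task 6@1, Task 1@3, Task 3@4, Task 4@4) gives peak 10: d1:7  d2:7  d3:3  d4:10  d5:10  d6:3  d7:0  d8:0.
Shift Task 6→3, Task 4→7.
Schedule Task 2@1, Task 5@1, Task 6@3, Task 1@3, Task 3@4, Task 4@7: d1:6  d2:6  d3:3  d4:6  d5:6  d6:3  d7:5  d8:5 — peak 6.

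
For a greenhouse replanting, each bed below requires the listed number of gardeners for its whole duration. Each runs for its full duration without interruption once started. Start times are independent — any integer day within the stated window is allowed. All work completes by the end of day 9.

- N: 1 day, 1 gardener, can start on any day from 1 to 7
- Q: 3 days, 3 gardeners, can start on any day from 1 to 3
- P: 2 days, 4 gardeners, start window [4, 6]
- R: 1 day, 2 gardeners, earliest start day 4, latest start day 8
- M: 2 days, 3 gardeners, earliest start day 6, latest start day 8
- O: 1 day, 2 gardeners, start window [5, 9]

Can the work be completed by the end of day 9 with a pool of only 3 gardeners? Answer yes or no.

no

Total gardener-days = 28; over 9 days the average is 28/9 > 3, so some day must exceed 3.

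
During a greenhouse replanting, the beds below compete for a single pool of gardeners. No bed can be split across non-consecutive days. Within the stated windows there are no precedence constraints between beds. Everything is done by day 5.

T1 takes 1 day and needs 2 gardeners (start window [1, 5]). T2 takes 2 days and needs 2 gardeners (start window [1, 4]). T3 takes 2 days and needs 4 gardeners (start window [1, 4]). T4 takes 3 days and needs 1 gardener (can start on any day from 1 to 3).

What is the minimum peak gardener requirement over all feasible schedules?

Early-start (T1@1, T2@1, T3@1, T4@1) gives peak 9: d1:9  d2:7  d3:1  d4:0  d5:0.
Shift T2→2, T3→4.
Schedule T1@1, T2@2, T3@4, T4@1: d1:3  d2:3  d3:3  d4:4  d5:4 — peak 4.
Total gardener-days = 17 over 5 days ⇒ peak ≥ ⌈17/5⌉ = 4, so 4 is optimal.

4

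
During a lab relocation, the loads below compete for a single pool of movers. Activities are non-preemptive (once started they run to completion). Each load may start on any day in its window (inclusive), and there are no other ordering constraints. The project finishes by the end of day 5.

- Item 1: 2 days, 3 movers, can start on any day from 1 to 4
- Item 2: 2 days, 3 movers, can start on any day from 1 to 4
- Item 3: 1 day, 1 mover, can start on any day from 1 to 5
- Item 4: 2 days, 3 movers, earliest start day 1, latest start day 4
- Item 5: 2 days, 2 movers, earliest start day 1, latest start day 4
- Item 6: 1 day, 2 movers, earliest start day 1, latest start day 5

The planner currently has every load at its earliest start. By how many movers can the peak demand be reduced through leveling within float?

8

Early-start peak: d1:14  d2:11  d3:0  d4:0  d5:0 ⇒ 14.
Leveled (Item 1@1, Item 2@1, Item 3@3, Item 4@3, Item 5@3, Item 6@5): d1:6  d2:6  d3:6  d4:5  d5:2 ⇒ 6.
Reduction 14 − 6 = 8.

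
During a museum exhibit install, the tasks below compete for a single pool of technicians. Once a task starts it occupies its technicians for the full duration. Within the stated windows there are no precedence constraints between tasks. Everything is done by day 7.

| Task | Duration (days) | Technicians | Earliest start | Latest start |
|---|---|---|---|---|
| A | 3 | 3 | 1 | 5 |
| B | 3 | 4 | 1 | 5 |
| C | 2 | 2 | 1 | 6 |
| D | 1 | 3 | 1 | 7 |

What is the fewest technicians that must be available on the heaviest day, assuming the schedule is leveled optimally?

5

Early-start (A@1, B@1, C@1, D@1) gives peak 12: d1:12  d2:9  d3:7  d4:0  d5:0  d6:0  d7:0.
Shift B→4, D→7.
Schedule A@1, B@4, C@1, D@7: d1:5  d2:5  d3:3  d4:4  d5:4  d6:4  d7:3 — peak 5.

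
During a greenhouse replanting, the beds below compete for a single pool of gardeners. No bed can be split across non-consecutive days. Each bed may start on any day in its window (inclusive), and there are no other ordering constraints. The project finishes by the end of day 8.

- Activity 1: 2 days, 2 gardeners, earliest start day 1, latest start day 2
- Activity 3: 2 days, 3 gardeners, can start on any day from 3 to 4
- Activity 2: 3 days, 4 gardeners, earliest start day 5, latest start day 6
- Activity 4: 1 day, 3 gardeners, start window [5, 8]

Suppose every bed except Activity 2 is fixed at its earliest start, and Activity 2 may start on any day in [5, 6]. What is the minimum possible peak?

4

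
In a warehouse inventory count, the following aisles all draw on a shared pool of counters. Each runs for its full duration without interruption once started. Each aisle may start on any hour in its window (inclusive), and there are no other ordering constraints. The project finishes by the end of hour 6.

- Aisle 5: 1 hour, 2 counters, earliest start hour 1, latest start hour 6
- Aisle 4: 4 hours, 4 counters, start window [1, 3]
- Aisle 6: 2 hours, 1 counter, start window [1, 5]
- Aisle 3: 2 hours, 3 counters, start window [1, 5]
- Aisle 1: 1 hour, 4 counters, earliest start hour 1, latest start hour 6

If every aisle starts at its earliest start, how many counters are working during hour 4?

At early start, hour 4 has: Aisle 4.
Demand: 4 = 4.

4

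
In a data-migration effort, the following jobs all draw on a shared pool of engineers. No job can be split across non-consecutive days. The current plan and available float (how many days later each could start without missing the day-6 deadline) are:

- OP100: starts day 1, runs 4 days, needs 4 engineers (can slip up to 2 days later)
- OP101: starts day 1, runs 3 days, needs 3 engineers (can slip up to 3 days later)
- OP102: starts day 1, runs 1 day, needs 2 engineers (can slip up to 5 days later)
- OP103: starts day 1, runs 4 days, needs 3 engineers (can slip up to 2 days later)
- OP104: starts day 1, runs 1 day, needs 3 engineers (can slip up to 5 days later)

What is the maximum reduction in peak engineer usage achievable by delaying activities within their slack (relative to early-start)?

Early-start peak: d1:15  d2:10  d3:10  d4:7  d5:0  d6:0 ⇒ 15.
Leveled (OP100@1, OP101@1, OP102@1, OP103@2, OP104@4): d1:9  d2:10  d3:10  d4:10  d5:3  d6:0 ⇒ 10.
Reduction 15 − 10 = 5.

5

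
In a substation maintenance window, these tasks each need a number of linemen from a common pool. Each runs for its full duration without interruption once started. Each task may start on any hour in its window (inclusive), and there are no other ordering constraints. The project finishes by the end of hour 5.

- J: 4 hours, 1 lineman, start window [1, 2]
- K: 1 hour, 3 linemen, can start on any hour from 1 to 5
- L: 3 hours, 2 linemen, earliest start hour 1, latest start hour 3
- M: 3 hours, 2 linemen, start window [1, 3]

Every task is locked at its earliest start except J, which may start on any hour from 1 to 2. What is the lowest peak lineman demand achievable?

7

J@1: h1:8  h2:5  h3:5  h4:1  h5:0 → peak 8
J@2: h1:7  h2:5  h3:5  h4:1  h5:1 → peak 7
Best is J@2, peak 7.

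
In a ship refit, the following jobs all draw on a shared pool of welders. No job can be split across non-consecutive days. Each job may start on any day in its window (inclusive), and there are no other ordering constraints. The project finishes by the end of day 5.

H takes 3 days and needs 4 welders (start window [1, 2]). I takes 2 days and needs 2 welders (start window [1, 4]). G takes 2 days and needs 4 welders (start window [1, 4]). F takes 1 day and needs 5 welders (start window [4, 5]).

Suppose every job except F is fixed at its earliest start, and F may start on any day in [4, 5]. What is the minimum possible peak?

10

F@4: d1:10  d2:10  d3:4  d4:5  d5:0 → peak 10
F@5: d1:10  d2:10  d3:4  d4:0  d5:5 → peak 10
Best is F@4, peak 10.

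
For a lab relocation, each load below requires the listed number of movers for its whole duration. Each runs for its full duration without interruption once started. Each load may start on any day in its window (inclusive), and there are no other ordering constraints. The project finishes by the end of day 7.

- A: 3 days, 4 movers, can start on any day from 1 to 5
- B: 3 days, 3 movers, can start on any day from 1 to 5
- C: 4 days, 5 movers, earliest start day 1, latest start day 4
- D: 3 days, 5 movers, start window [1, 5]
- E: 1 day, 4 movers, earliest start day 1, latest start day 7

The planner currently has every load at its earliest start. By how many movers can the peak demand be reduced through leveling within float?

12

Early-start peak: d1:21  d2:17  d3:17  d4:5  d5:0  d6:0  d7:0 ⇒ 21.
Leveled (A@1, B@4, C@1, D@5, E@7): d1:9  d2:9  d3:9  d4:8  d5:8  d6:8  d7:9 ⇒ 9.
Reduction 21 − 9 = 12.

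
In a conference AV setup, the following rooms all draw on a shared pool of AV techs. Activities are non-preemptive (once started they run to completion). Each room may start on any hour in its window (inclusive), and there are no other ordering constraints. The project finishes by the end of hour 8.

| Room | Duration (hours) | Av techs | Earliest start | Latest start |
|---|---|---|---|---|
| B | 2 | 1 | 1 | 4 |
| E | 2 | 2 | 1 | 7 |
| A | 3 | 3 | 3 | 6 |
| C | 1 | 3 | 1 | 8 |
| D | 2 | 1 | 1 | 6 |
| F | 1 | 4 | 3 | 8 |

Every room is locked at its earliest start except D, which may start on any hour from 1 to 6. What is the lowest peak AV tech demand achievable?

7

D@1: h1:7  h2:4  h3:7  h4:3  h5:3  h6:0  h7:0  h8:0 → peak 7
D@2: h1:6  h2:4  h3:8  h4:3  h5:3  h6:0  h7:0  h8:0 → peak 8
D@3: h1:6  h2:3  h3:8  h4:4  h5:3  h6:0  h7:0  h8:0 → peak 8
D@4: h1:6  h2:3  h3:7  h4:4  h5:4  h6:0  h7:0  h8:0 → peak 7
D@5: h1:6  h2:3  h3:7  h4:3  h5:4  h6:1  h7:0  h8:0 → peak 7
D@6: h1:6  h2:3  h3:7  h4:3  h5:3  h6:1  h7:1  h8:0 → peak 7
Best is D@1, peak 7.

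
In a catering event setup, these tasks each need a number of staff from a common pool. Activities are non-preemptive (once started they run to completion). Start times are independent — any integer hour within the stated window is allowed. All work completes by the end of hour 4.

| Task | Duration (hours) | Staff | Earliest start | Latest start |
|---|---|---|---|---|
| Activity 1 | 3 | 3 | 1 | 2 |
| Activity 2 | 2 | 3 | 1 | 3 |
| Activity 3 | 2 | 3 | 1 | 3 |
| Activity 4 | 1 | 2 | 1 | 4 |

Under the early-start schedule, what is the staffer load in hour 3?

3

At early start, hour 3 has: Activity 1.
Demand: 3 = 3.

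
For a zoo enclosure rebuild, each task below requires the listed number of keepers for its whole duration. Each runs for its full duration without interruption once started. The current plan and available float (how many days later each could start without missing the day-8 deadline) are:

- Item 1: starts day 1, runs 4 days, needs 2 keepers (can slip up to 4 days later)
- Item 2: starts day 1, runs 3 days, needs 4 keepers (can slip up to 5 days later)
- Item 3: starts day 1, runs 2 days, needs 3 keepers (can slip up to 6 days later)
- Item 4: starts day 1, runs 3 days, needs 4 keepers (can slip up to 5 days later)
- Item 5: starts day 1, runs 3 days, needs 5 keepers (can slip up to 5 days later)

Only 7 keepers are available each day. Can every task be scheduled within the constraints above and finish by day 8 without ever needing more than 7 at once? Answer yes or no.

no

The minimum achievable peak is 8; 7 < 8, so no feasible schedule stays within the cap.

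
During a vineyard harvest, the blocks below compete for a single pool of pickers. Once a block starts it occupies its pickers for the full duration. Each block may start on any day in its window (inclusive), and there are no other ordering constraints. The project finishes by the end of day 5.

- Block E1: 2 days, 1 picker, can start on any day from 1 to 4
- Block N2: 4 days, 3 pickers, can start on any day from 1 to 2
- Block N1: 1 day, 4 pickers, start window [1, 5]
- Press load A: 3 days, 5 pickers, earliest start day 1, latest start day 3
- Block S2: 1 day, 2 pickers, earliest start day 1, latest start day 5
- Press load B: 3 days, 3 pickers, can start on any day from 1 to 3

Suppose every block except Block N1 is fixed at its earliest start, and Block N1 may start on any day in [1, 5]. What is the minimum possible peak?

14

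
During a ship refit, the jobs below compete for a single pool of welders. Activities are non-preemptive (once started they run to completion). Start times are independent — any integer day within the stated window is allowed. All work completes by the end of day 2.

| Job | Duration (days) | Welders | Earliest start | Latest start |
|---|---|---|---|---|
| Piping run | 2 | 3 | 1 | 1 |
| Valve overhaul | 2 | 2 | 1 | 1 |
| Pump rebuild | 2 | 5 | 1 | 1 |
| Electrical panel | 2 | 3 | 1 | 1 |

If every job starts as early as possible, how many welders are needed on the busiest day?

13

Early-start schedule: Piping run@1, Valve overhaul@1, Pump rebuild@1, Electrical panel@1.
Load per day: day 1: 13, day 2: 13.
Peak is 13.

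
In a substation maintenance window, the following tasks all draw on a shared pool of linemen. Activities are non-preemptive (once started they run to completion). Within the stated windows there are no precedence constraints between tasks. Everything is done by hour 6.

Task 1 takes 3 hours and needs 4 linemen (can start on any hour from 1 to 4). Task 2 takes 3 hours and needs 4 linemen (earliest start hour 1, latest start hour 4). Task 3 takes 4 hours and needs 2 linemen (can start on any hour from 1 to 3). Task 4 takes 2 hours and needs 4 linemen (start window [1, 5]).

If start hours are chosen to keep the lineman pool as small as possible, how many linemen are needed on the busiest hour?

8

Early-start (Task 1@1, Task 2@1, Task 3@1, Task 4@1) gives peak 14: h1:14  h2:14  h3:10  h4:2  h5:0  h6:0.
Shift Task 2→4, Task 4→5.
Schedule Task 1@1, Task 2@4, Task 3@1, Task 4@5: h1:6  h2:6  h3:6  h4:6  h5:8  h6:8 — peak 8.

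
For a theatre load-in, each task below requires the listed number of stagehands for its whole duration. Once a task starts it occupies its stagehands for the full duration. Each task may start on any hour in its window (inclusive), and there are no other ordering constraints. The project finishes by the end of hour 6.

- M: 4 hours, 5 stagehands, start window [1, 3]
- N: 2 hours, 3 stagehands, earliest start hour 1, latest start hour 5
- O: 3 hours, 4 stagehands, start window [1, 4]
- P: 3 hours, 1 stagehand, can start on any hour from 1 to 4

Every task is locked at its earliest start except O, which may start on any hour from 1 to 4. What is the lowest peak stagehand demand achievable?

9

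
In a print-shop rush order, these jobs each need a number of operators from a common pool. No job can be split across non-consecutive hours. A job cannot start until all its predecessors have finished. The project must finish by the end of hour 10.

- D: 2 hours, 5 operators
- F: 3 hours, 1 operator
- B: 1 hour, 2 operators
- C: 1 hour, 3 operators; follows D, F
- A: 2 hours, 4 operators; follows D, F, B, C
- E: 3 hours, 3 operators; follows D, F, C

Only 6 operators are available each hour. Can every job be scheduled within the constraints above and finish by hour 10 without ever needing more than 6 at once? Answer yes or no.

yes

Schedule D@1, F@1, B@3, C@4, A@5, E@7: h1:6  h2:6  h3:3  h4:3  h5:4  h6:4  h7:3  h8:3  h9:3  h10:0 — peak 6 ≤ 6.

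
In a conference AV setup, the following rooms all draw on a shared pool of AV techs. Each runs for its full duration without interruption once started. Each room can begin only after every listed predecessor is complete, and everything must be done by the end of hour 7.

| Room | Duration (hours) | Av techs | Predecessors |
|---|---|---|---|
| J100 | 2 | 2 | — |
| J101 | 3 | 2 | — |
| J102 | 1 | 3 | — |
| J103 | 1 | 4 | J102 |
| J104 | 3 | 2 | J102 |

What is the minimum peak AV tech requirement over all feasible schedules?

4

Early-start (J100@1, J101@1, J102@1, J103@2, J104@2) gives peak 10: h1:7  h2:10  h3:4  h4:2  h5:0  h6:0  h7:0.
Shift J101→4, J102→3, J103→7, J104→4.
Schedule J100@1, J101@4, J102@3, J103@7, J104@4: h1:2  h2:2  h3:3  h4:4  h5:4  h6:4  h7:4 — peak 4.
Total AV tech-hours = 23 over 7 hours ⇒ peak ≥ ⌈23/7⌉ = 4, so 4 is optimal.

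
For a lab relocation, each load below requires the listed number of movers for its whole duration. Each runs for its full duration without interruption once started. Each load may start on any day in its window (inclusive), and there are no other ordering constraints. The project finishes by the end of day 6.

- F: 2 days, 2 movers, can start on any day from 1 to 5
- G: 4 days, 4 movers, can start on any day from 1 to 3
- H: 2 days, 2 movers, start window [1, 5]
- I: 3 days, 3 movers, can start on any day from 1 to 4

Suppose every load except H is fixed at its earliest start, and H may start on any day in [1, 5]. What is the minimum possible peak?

9

H@1: d1:11  d2:11  d3:7  d4:4  d5:0  d6:0 → peak 11
H@2: d1:9  d2:11  d3:9  d4:4  d5:0  d6:0 → peak 11
H@3: d1:9  d2:9  d3:9  d4:6  d5:0  d6:0 → peak 9
H@4: d1:9  d2:9  d3:7  d4:6  d5:2  d6:0 → peak 9
H@5: d1:9  d2:9  d3:7  d4:4  d5:2  d6:2 → peak 9
Best is H@3, peak 9.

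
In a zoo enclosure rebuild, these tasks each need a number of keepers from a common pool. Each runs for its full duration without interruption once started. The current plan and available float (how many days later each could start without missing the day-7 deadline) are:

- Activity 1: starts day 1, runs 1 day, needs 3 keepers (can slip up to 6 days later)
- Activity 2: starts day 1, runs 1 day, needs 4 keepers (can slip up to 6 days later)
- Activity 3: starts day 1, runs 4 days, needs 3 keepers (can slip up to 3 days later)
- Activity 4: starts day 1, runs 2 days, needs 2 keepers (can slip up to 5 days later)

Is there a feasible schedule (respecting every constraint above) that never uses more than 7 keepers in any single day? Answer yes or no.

yes

Schedule Activity 1@1, Activity 2@2, Activity 3@3, Activity 4@3: d1:3  d2:4  d3:5  d4:5  d5:3  d6:3  d7:0 — peak 5 ≤ 7.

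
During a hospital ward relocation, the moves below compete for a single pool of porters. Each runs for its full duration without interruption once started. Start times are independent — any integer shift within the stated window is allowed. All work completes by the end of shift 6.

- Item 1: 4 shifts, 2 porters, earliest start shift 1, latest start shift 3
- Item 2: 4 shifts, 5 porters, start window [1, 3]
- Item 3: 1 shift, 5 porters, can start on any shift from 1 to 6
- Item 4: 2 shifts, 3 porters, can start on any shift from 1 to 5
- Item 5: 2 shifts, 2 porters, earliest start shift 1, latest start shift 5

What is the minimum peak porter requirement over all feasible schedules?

9

Early-start (Item 1@1, Item 2@1, Item 3@1, Item 4@1, Item 5@1) gives peak 17: s1:17  s2:12  s3:7  s4:7  s5:0  s6:0.
Shift Item 3→5, Item 4→5.
Schedule Item 1@1, Item 2@1, Item 3@5, Item 4@5, Item 5@1: s1:9  s2:9  s3:7  s4:7  s5:8  s6:3 — peak 9.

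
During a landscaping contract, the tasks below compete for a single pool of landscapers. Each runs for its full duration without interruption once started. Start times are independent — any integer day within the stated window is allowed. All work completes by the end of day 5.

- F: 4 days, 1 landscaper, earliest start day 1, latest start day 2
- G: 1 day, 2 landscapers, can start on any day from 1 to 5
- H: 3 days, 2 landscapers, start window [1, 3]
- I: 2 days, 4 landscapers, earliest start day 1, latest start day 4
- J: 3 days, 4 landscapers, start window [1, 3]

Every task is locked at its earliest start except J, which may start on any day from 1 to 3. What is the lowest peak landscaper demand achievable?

9

J@1: d1:13  d2:11  d3:7  d4:1  d5:0 → peak 13
J@2: d1:9  d2:11  d3:7  d4:5  d5:0 → peak 11
J@3: d1:9  d2:7  d3:7  d4:5  d5:4 → peak 9
Best is J@3, peak 9.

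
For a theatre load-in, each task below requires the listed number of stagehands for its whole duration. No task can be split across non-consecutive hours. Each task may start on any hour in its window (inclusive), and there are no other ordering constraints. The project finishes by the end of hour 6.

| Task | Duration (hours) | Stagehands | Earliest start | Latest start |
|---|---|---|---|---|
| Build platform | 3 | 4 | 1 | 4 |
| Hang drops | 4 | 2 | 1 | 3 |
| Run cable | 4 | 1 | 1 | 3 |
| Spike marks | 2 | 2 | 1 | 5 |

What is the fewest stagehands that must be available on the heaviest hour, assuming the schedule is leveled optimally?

7

Early-start (Build platform@1, Hang drops@1, Run cable@1, Spike marks@1) gives peak 9: h1:9  h2:9  h3:7  h4:3  h5:0  h6:0.
Shift Spike marks→4.
Schedule Build platform@1, Hang drops@1, Run cable@1, Spike marks@4: h1:7  h2:7  h3:7  h4:5  h5:2  h6:0 — peak 7.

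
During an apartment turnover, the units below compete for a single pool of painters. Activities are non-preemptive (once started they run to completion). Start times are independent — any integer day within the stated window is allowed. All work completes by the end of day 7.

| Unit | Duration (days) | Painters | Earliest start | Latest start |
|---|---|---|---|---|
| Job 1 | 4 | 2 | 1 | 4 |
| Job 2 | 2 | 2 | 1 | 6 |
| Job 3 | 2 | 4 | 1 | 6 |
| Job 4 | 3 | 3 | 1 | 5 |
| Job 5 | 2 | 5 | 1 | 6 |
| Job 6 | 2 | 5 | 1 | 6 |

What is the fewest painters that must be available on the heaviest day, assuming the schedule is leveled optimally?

8

Early-start (Job 1@1, Job 2@1, Job 3@1, Job 4@1, Job 5@1, Job 6@1) gives peak 21: d1:21  d2:21  d3:5  d4:2  d5:0  d6:0  d7:0.
Shift Job 4→5, Job 5→3, Job 6→5.
Schedule Job 1@1, Job 2@1, Job 3@1, Job 4@5, Job 5@3, Job 6@5: d1:8  d2:8  d3:7  d4:7  d5:8  d6:8  d7:3 — peak 8.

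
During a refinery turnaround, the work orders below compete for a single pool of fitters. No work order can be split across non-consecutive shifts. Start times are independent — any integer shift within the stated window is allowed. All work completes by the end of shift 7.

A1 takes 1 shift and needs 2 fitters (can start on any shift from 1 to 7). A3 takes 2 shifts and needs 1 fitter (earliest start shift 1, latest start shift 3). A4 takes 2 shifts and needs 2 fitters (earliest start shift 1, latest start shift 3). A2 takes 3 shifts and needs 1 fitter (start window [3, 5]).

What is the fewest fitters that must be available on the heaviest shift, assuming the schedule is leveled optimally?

2

Early-start (A1@1, A3@1, A4@1, A2@3) gives peak 5: s1:5  s2:3  s3:1  s4:1  s5:1  s6:0  s7:0.
Shift A1→6, A3→3.
Schedule A1@6, A3@3, A4@1, A2@3: s1:2  s2:2  s3:2  s4:2  s5:1  s6:2  s7:0 — peak 2.
Total fitter-shifts = 11 over 7 shifts ⇒ peak ≥ ⌈11/7⌉ = 2, so 2 is optimal.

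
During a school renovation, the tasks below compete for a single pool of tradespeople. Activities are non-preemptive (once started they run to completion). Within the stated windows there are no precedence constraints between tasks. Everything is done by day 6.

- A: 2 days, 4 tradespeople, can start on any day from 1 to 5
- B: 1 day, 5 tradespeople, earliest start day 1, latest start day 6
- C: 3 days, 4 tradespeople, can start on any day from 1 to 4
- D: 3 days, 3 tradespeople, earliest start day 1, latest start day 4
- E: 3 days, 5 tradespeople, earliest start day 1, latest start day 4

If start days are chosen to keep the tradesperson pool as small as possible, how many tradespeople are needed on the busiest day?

9

Early-start (A@1, B@1, C@1, D@1, E@1) gives peak 21: d1:21  d2:16  d3:12  d4:0  d5:0  d6:0.
Shift B→3, D→4, E→4.
Schedule A@1, B@3, C@1, D@4, E@4: d1:8  d2:8  d3:9  d4:8  d5:8  d6:8 — peak 9.
Total tradesperson-days = 49 over 6 days ⇒ peak ≥ ⌈49/6⌉ = 9, so 9 is optimal.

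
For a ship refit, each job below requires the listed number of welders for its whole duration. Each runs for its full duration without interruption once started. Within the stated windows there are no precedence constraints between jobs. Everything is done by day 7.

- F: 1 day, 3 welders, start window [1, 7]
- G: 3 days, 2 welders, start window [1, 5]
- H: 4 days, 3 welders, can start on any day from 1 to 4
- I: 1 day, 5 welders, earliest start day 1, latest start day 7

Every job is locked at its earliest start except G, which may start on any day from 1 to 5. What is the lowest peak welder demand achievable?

G@1: d1:13  d2:5  d3:5  d4:3  d5:0  d6:0  d7:0 → peak 13
G@2: d1:11  d2:5  d3:5  d4:5  d5:0  d6:0  d7:0 → peak 11
G@3: d1:11  d2:3  d3:5  d4:5  d5:2  d6:0  d7:0 → peak 11
G@4: d1:11  d2:3  d3:3  d4:5  d5:2  d6:2  d7:0 → peak 11
G@5: d1:11  d2:3  d3:3  d4:3  d5:2  d6:2  d7:2 → peak 11
Best is G@2, peak 11.

11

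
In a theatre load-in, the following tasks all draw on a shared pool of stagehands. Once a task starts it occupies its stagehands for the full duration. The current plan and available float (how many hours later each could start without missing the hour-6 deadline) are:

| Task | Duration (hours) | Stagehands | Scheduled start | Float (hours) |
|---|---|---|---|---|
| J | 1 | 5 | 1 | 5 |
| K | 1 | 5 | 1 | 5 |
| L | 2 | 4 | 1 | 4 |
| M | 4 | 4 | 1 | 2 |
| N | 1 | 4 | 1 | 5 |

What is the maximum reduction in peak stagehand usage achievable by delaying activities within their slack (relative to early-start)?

Early-start peak: h1:22  h2:8  h3:4  h4:4  h5:0  h6:0 ⇒ 22.
Leveled (J@1, K@2, L@3, M@3, N@5): h1:5  h2:5  h3:8  h4:8  h5:8  h6:4 ⇒ 8.
Reduction 22 − 8 = 14.

14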